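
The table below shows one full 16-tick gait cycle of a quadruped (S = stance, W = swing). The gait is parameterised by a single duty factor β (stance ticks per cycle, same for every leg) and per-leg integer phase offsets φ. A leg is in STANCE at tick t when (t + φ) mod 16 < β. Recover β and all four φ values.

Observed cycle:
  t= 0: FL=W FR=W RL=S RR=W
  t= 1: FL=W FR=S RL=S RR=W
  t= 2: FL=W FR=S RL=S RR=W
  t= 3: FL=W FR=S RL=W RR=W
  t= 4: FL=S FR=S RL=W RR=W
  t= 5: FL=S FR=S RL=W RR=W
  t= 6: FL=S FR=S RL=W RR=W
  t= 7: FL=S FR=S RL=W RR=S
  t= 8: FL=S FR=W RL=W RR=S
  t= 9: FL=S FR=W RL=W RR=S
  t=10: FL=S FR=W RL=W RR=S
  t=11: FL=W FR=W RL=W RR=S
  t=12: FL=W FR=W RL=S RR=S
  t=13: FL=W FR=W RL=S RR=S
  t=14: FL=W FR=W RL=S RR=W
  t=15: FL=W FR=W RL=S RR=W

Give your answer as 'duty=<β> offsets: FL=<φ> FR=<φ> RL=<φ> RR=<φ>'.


duty β = stance ticks per leg = 7
FL: stance ticks = 7; W→S at t=4 → φ=12
FR: stance ticks = 7; W→S at t=1 → φ=15
RL: stance ticks = 7; W→S at t=12 → φ=4
RR: stance ticks = 7; W→S at t=7 → φ=9

duty=7 offsets: FL=12 FR=15 RL=4 RR=9


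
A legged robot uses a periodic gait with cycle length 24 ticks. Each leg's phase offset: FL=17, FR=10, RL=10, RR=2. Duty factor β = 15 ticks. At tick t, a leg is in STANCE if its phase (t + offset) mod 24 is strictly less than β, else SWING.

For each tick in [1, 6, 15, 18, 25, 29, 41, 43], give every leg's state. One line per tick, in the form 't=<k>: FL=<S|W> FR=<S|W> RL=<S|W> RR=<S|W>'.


t=1: phase=(18,11,11,3) vs β=15 → FL=W FR=S RL=S RR=S
t=6: phase=(23,16,16,8) vs β=15 → FL=W FR=W RL=W RR=S
t=15: phase=(8,1,1,17) vs β=15 → FL=S FR=S RL=S RR=W
t=18: phase=(11,4,4,20) vs β=15 → FL=S FR=S RL=S RR=W
t=25: phase=(18,11,11,3) vs β=15 → FL=W FR=S RL=S RR=S
t=29: phase=(22,15,15,7) vs β=15 → FL=W FR=W RL=W RR=S
t=41: phase=(10,3,3,19) vs β=15 → FL=S FR=S RL=S RR=W
t=43: phase=(12,5,5,21) vs β=15 → FL=S FR=S RL=S RR=W

t=1: FL=W FR=S RL=S RR=S
t=6: FL=W FR=W RL=W RR=S
t=15: FL=S FR=S RL=S RR=W
t=18: FL=S FR=S RL=S RR=W
t=25: FL=W FR=S RL=S RR=S
t=29: FL=W FR=W RL=W RR=S
t=41: FL=S FR=S RL=S RR=W
t=43: FL=S FR=S RL=S RR=W


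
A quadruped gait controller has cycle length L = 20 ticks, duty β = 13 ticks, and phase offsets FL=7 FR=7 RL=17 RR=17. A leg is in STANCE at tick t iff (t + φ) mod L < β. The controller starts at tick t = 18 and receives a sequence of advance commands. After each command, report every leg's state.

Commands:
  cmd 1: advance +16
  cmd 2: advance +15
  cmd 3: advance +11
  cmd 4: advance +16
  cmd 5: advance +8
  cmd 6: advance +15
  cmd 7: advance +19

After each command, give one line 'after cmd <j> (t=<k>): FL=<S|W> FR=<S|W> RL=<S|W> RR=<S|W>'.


after cmd 1 (t=34): FL=S FR=S RL=S RR=S
after cmd 2 (t=49): FL=W FR=W RL=S RR=S
after cmd 3 (t=60): FL=S FR=S RL=W RR=W
after cmd 4 (t=76): FL=S FR=S RL=W RR=W
after cmd 5 (t=84): FL=S FR=S RL=S RR=S
after cmd 6 (t=99): FL=S FR=S RL=W RR=W
after cmd 7 (t=118): FL=S FR=S RL=W RR=W

start t=18: FL=S FR=S RL=W RR=W
cmd 1: advance +16 → t=34, phase=(1,1,11,11) → FL=S FR=S RL=S RR=S
cmd 2: advance +15 → t=49, phase=(16,16,6,6) → FL=W FR=W RL=S RR=S
cmd 3: advance +11 → t=60, phase=(7,7,17,17) → FL=S FR=S RL=W RR=W
cmd 4: advance +16 → t=76, phase=(3,3,13,13) → FL=S FR=S RL=W RR=W
cmd 5: advance +8 → t=84, phase=(11,11,1,1) → FL=S FR=S RL=S RR=S
cmd 6: advance +15 → t=99, phase=(6,6,16,16) → FL=S FR=S RL=W RR=W
cmd 7: advance +19 → t=118, phase=(5,5,15,15) → FL=S FR=S RL=W RR=W


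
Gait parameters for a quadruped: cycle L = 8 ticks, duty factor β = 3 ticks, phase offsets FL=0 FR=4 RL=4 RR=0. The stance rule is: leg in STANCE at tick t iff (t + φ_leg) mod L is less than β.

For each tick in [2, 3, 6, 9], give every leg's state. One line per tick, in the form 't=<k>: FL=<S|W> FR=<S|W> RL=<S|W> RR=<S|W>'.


t=2: FL=S FR=W RL=W RR=S
t=3: FL=W FR=W RL=W RR=W
t=6: FL=W FR=S RL=S RR=W
t=9: FL=S FR=W RL=W RR=S

t=2: phase=(2,6,6,2) vs β=3 → FL=S FR=W RL=W RR=S
t=3: phase=(3,7,7,3) vs β=3 → FL=W FR=W RL=W RR=W
t=6: phase=(6,2,2,6) vs β=3 → FL=W FR=S RL=S RR=W
t=9: phase=(1,5,5,1) vs β=3 → FL=S FR=W RL=W RR=S


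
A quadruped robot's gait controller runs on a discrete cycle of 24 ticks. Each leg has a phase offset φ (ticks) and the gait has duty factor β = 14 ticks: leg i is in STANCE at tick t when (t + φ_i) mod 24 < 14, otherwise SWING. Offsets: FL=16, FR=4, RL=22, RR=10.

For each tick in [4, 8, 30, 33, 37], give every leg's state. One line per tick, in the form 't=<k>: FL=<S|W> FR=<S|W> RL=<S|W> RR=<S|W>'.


t=4: phase=(20,8,2,14) vs β=14 → FL=W FR=S RL=S RR=W
t=8: phase=(0,12,6,18) vs β=14 → FL=S FR=S RL=S RR=W
t=30: phase=(22,10,4,16) vs β=14 → FL=W FR=S RL=S RR=W
t=33: phase=(1,13,7,19) vs β=14 → FL=S FR=S RL=S RR=W
t=37: phase=(5,17,11,23) vs β=14 → FL=S FR=W RL=S RR=W

t=4: FL=W FR=S RL=S RR=W
t=8: FL=S FR=S RL=S RR=W
t=30: FL=W FR=S RL=S RR=W
t=33: FL=S FR=S RL=S RR=W
t=37: FL=S FR=W RL=S RR=W


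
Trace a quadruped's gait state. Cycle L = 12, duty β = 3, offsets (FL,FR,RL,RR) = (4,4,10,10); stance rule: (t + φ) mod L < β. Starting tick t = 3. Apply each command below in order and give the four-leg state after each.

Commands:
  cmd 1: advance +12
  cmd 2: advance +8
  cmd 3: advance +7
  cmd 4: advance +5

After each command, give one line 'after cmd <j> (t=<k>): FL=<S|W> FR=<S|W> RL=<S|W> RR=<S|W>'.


start t=3: FL=W FR=W RL=S RR=S
cmd 1: advance +12 → t=15, phase=(7,7,1,1) → FL=W FR=W RL=S RR=S
cmd 2: advance +8 → t=23, phase=(3,3,9,9) → FL=W FR=W RL=W RR=W
cmd 3: advance +7 → t=30, phase=(10,10,4,4) → FL=W FR=W RL=W RR=W
cmd 4: advance +5 → t=35, phase=(3,3,9,9) → FL=W FR=W RL=W RR=W

after cmd 1 (t=15): FL=W FR=W RL=S RR=S
after cmd 2 (t=23): FL=W FR=W RL=W RR=W
after cmd 3 (t=30): FL=W FR=W RL=W RR=W
after cmd 4 (t=35): FL=W FR=W RL=W RR=W


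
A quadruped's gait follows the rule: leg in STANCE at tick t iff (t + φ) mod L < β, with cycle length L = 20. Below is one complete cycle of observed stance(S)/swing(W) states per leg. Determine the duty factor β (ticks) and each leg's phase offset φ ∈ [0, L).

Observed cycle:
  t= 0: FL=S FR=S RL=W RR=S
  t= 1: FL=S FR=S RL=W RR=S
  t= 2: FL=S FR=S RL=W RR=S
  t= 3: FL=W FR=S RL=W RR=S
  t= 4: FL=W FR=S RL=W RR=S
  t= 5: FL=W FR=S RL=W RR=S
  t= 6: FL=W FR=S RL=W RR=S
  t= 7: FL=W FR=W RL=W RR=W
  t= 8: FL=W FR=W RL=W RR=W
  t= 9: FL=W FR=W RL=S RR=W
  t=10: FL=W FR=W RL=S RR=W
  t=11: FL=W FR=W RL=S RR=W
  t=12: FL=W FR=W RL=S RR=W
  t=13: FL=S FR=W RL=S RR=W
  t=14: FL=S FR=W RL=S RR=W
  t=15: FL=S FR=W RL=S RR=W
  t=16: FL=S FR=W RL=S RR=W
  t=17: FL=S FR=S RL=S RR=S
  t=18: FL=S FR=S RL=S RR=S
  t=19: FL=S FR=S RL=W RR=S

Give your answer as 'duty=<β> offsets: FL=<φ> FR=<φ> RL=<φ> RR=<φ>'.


duty β = stance ticks per leg = 10
FL: stance ticks = 10; W→S at t=13 → φ=7
FR: stance ticks = 10; W→S at t=17 → φ=3
RL: stance ticks = 10; W→S at t=9 → φ=11
RR: stance ticks = 10; W→S at t=17 → φ=3

duty=10 offsets: FL=7 FR=3 RL=11 RR=3


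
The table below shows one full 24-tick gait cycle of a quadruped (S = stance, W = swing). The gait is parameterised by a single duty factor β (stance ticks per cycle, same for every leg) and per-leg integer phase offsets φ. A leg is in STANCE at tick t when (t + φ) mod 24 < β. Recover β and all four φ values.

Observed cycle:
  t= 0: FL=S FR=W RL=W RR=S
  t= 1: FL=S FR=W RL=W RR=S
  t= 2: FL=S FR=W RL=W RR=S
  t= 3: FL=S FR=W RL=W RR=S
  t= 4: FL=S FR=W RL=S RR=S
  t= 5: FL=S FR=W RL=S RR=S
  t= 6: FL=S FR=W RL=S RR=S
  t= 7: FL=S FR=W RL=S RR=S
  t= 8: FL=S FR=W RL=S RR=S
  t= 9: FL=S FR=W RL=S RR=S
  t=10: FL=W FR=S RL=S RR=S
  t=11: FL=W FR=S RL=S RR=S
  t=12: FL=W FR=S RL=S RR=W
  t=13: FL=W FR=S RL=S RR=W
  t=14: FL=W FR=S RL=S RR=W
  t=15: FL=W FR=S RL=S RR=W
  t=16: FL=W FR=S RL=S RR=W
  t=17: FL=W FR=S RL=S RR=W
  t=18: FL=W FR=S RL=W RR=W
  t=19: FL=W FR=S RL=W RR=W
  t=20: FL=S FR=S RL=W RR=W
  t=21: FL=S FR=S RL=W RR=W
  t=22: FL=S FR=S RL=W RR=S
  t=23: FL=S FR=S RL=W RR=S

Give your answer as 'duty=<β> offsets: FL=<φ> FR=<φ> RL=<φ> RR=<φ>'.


duty=14 offsets: FL=4 FR=14 RL=20 RR=2

duty β = stance ticks per leg = 14
FL: stance ticks = 14; W→S at t=20 → φ=4
FR: stance ticks = 14; W→S at t=10 → φ=14
RL: stance ticks = 14; W→S at t=4 → φ=20
RR: stance ticks = 14; W→S at t=22 → φ=2


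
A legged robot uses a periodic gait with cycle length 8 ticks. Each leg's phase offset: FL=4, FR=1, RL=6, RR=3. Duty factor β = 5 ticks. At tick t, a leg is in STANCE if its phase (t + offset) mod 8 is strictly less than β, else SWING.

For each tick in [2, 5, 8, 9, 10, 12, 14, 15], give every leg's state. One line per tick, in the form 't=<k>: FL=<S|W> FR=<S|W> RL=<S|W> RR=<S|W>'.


t=2: phase=(6,3,0,5) vs β=5 → FL=W FR=S RL=S RR=W
t=5: phase=(1,6,3,0) vs β=5 → FL=S FR=W RL=S RR=S
t=8: phase=(4,1,6,3) vs β=5 → FL=S FR=S RL=W RR=S
t=9: phase=(5,2,7,4) vs β=5 → FL=W FR=S RL=W RR=S
t=10: phase=(6,3,0,5) vs β=5 → FL=W FR=S RL=S RR=W
t=12: phase=(0,5,2,7) vs β=5 → FL=S FR=W RL=S RR=W
t=14: phase=(2,7,4,1) vs β=5 → FL=S FR=W RL=S RR=S
t=15: phase=(3,0,5,2) vs β=5 → FL=S FR=S RL=W RR=S

t=2: FL=W FR=S RL=S RR=W
t=5: FL=S FR=W RL=S RR=S
t=8: FL=S FR=S RL=W RR=S
t=9: FL=W FR=S RL=W RR=S
t=10: FL=W FR=S RL=S RR=W
t=12: FL=S FR=W RL=S RR=W
t=14: FL=S FR=W RL=S RR=S
t=15: FL=S FR=S RL=W RR=S


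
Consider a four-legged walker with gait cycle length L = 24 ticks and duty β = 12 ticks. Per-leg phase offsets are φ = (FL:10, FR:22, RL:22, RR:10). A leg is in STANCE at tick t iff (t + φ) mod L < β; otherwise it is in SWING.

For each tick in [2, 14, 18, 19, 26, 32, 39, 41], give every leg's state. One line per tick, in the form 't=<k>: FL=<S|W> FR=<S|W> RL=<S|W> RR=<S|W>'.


t=2: phase=(12,0,0,12) vs β=12 → FL=W FR=S RL=S RR=W
t=14: phase=(0,12,12,0) vs β=12 → FL=S FR=W RL=W RR=S
t=18: phase=(4,16,16,4) vs β=12 → FL=S FR=W RL=W RR=S
t=19: phase=(5,17,17,5) vs β=12 → FL=S FR=W RL=W RR=S
t=26: phase=(12,0,0,12) vs β=12 → FL=W FR=S RL=S RR=W
t=32: phase=(18,6,6,18) vs β=12 → FL=W FR=S RL=S RR=W
t=39: phase=(1,13,13,1) vs β=12 → FL=S FR=W RL=W RR=S
t=41: phase=(3,15,15,3) vs β=12 → FL=S FR=W RL=W RR=S

t=2: FL=W FR=S RL=S RR=W
t=14: FL=S FR=W RL=W RR=S
t=18: FL=S FR=W RL=W RR=S
t=19: FL=S FR=W RL=W RR=S
t=26: FL=W FR=S RL=S RR=W
t=32: FL=W FR=S RL=S RR=W
t=39: FL=S FR=W RL=W RR=S
t=41: FL=S FR=W RL=W RR=S


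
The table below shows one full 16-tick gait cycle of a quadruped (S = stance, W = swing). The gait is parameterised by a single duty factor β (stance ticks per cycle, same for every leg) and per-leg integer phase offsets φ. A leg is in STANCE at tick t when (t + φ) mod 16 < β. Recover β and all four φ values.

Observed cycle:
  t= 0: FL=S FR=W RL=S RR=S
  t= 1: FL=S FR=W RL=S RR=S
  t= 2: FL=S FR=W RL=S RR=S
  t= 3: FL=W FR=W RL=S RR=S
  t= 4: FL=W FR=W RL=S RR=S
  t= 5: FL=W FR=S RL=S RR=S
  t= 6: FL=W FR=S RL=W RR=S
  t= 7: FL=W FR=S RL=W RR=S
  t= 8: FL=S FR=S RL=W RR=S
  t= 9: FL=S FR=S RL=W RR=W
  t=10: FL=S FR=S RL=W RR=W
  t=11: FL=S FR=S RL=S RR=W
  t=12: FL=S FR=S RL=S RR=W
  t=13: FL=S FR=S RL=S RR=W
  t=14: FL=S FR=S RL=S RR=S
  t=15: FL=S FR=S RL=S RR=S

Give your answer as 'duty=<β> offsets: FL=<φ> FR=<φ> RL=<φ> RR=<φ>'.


duty β = stance ticks per leg = 11
FL: stance ticks = 11; W→S at t=8 → φ=8
FR: stance ticks = 11; W→S at t=5 → φ=11
RL: stance ticks = 11; W→S at t=11 → φ=5
RR: stance ticks = 11; W→S at t=14 → φ=2

duty=11 offsets: FL=8 FR=11 RL=5 RR=2


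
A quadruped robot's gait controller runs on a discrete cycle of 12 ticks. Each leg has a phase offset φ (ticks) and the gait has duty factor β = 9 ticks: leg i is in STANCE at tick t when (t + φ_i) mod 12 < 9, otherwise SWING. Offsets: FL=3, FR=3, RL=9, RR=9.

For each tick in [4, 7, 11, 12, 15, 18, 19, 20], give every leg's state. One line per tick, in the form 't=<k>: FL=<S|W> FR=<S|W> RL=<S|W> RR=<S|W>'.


t=4: phase=(7,7,1,1) vs β=9 → FL=S FR=S RL=S RR=S
t=7: phase=(10,10,4,4) vs β=9 → FL=W FR=W RL=S RR=S
t=11: phase=(2,2,8,8) vs β=9 → FL=S FR=S RL=S RR=S
t=12: phase=(3,3,9,9) vs β=9 → FL=S FR=S RL=W RR=W
t=15: phase=(6,6,0,0) vs β=9 → FL=S FR=S RL=S RR=S
t=18: phase=(9,9,3,3) vs β=9 → FL=W FR=W RL=S RR=S
t=19: phase=(10,10,4,4) vs β=9 → FL=W FR=W RL=S RR=S
t=20: phase=(11,11,5,5) vs β=9 → FL=W FR=W RL=S RR=S

t=4: FL=S FR=S RL=S RR=S
t=7: FL=W FR=W RL=S RR=S
t=11: FL=S FR=S RL=S RR=S
t=12: FL=S FR=S RL=W RR=W
t=15: FL=S FR=S RL=S RR=S
t=18: FL=W FR=W RL=S RR=S
t=19: FL=W FR=W RL=S RR=S
t=20: FL=W FR=W RL=S RR=S


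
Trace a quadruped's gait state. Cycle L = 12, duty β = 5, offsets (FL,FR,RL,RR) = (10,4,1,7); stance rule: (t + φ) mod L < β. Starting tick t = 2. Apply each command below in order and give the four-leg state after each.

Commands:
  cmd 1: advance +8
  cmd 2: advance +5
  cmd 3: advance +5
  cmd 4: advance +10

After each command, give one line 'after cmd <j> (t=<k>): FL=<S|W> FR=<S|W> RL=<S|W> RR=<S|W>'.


after cmd 1 (t=10): FL=W FR=S RL=W RR=W
after cmd 2 (t=15): FL=S FR=W RL=S RR=W
after cmd 3 (t=20): FL=W FR=S RL=W RR=S
after cmd 4 (t=30): FL=S FR=W RL=W RR=S

start t=2: FL=S FR=W RL=S RR=W
cmd 1: advance +8 → t=10, phase=(8,2,11,5) → FL=W FR=S RL=W RR=W
cmd 2: advance +5 → t=15, phase=(1,7,4,10) → FL=S FR=W RL=S RR=W
cmd 3: advance +5 → t=20, phase=(6,0,9,3) → FL=W FR=S RL=W RR=S
cmd 4: advance +10 → t=30, phase=(4,10,7,1) → FL=S FR=W RL=W RR=S


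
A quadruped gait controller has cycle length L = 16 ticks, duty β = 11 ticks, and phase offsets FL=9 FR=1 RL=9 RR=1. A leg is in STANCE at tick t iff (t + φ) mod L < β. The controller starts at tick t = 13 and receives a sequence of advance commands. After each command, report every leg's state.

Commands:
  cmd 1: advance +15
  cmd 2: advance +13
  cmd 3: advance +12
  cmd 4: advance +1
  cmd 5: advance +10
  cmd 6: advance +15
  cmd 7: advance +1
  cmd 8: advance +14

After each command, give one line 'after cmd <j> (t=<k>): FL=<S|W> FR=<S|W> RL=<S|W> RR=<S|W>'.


start t=13: FL=S FR=W RL=S RR=W
cmd 1: advance +15 → t=28, phase=(5,13,5,13) → FL=S FR=W RL=S RR=W
cmd 2: advance +13 → t=41, phase=(2,10,2,10) → FL=S FR=S RL=S RR=S
cmd 3: advance +12 → t=53, phase=(14,6,14,6) → FL=W FR=S RL=W RR=S
cmd 4: advance +1 → t=54, phase=(15,7,15,7) → FL=W FR=S RL=W RR=S
cmd 5: advance +10 → t=64, phase=(9,1,9,1) → FL=S FR=S RL=S RR=S
cmd 6: advance +15 → t=79, phase=(8,0,8,0) → FL=S FR=S RL=S RR=S
cmd 7: advance +1 → t=80, phase=(9,1,9,1) → FL=S FR=S RL=S RR=S
cmd 8: advance +14 → t=94, phase=(7,15,7,15) → FL=S FR=W RL=S RR=W

after cmd 1 (t=28): FL=S FR=W RL=S RR=W
after cmd 2 (t=41): FL=S FR=S RL=S RR=S
after cmd 3 (t=53): FL=W FR=S RL=W RR=S
after cmd 4 (t=54): FL=W FR=S RL=W RR=S
after cmd 5 (t=64): FL=S FR=S RL=S RR=S
after cmd 6 (t=79): FL=S FR=S RL=S RR=S
after cmd 7 (t=80): FL=S FR=S RL=S RR=S
after cmd 8 (t=94): FL=S FR=W RL=S RR=W


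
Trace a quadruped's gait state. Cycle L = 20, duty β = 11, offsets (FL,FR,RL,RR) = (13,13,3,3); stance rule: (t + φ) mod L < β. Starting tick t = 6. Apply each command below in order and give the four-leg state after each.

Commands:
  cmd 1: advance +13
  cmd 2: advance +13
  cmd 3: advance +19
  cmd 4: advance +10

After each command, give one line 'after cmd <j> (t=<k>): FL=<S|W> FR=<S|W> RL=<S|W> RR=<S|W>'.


start t=6: FL=W FR=W RL=S RR=S
cmd 1: advance +13 → t=19, phase=(12,12,2,2) → FL=W FR=W RL=S RR=S
cmd 2: advance +13 → t=32, phase=(5,5,15,15) → FL=S FR=S RL=W RR=W
cmd 3: advance +19 → t=51, phase=(4,4,14,14) → FL=S FR=S RL=W RR=W
cmd 4: advance +10 → t=61, phase=(14,14,4,4) → FL=W FR=W RL=S RR=S

after cmd 1 (t=19): FL=W FR=W RL=S RR=S
after cmd 2 (t=32): FL=S FR=S RL=W RR=W
after cmd 3 (t=51): FL=S FR=S RL=W RR=W
after cmd 4 (t=61): FL=W FR=W RL=S RR=S


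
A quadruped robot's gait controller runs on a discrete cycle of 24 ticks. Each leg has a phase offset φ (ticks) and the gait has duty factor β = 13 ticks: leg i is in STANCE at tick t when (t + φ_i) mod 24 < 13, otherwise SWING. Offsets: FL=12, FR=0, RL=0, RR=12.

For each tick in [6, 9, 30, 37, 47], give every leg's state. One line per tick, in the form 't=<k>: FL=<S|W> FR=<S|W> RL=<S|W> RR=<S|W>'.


t=6: FL=W FR=S RL=S RR=W
t=9: FL=W FR=S RL=S RR=W
t=30: FL=W FR=S RL=S RR=W
t=37: FL=S FR=W RL=W RR=S
t=47: FL=S FR=W RL=W RR=S

t=6: phase=(18,6,6,18) vs β=13 → FL=W FR=S RL=S RR=W
t=9: phase=(21,9,9,21) vs β=13 → FL=W FR=S RL=S RR=W
t=30: phase=(18,6,6,18) vs β=13 → FL=W FR=S RL=S RR=W
t=37: phase=(1,13,13,1) vs β=13 → FL=S FR=W RL=W RR=S
t=47: phase=(11,23,23,11) vs β=13 → FL=S FR=W RL=W RR=S


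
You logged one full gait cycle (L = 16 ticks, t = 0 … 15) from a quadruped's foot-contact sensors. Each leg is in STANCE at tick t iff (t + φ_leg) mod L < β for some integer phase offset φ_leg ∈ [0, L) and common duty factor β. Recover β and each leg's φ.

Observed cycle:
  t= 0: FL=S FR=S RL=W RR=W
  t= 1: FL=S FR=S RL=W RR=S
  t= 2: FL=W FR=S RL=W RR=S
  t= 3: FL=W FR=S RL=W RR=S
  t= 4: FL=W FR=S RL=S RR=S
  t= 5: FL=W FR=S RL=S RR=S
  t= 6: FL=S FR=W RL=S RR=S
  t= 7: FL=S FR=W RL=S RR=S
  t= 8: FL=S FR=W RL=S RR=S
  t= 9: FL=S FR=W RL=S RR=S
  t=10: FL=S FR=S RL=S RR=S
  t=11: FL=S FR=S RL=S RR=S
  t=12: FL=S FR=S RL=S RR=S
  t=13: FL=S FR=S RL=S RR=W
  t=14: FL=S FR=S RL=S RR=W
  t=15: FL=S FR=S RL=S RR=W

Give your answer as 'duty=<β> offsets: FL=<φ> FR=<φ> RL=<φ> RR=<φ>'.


duty=12 offsets: FL=10 FR=6 RL=12 RR=15

duty β = stance ticks per leg = 12
FL: stance ticks = 12; W→S at t=6 → φ=10
FR: stance ticks = 12; W→S at t=10 → φ=6
RL: stance ticks = 12; W→S at t=4 → φ=12
RR: stance ticks = 12; W→S at t=1 → φ=15


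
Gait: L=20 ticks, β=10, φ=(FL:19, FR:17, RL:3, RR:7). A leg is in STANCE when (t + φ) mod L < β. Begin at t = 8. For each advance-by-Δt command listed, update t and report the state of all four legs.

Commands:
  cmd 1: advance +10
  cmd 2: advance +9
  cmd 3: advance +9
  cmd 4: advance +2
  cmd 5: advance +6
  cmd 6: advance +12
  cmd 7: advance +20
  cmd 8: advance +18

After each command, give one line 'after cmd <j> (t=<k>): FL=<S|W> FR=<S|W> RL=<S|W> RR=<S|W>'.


after cmd 1 (t=18): FL=W FR=W RL=S RR=S
after cmd 2 (t=27): FL=S FR=S RL=W RR=W
after cmd 3 (t=36): FL=W FR=W RL=W RR=S
after cmd 4 (t=38): FL=W FR=W RL=S RR=S
after cmd 5 (t=44): FL=S FR=S RL=S RR=W
after cmd 6 (t=56): FL=W FR=W RL=W RR=S
after cmd 7 (t=76): FL=W FR=W RL=W RR=S
after cmd 8 (t=94): FL=W FR=W RL=W RR=S

start t=8: FL=S FR=S RL=W RR=W
cmd 1: advance +10 → t=18, phase=(17,15,1,5) → FL=W FR=W RL=S RR=S
cmd 2: advance +9 → t=27, phase=(6,4,10,14) → FL=S FR=S RL=W RR=W
cmd 3: advance +9 → t=36, phase=(15,13,19,3) → FL=W FR=W RL=W RR=S
cmd 4: advance +2 → t=38, phase=(17,15,1,5) → FL=W FR=W RL=S RR=S
cmd 5: advance +6 → t=44, phase=(3,1,7,11) → FL=S FR=S RL=S RR=W
cmd 6: advance +12 → t=56, phase=(15,13,19,3) → FL=W FR=W RL=W RR=S
cmd 7: advance +20 → t=76, phase=(15,13,19,3) → FL=W FR=W RL=W RR=S
cmd 8: advance +18 → t=94, phase=(13,11,17,1) → FL=W FR=W RL=W RR=S


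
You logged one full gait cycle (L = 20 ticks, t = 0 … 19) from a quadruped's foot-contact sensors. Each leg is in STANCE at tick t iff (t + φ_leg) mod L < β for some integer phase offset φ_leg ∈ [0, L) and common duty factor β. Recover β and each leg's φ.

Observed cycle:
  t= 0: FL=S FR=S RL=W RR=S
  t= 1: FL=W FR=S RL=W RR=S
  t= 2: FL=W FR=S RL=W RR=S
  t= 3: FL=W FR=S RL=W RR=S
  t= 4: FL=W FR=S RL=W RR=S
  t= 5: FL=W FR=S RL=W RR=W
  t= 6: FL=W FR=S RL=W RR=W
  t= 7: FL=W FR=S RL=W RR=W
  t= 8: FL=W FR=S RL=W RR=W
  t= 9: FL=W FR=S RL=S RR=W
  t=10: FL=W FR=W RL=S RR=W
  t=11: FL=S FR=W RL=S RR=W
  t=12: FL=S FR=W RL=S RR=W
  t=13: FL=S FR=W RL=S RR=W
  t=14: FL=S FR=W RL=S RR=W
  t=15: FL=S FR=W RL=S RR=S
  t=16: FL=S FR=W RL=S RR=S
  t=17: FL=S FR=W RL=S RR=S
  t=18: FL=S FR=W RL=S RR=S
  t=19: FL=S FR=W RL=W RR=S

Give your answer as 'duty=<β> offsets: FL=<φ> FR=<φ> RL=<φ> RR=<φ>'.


duty β = stance ticks per leg = 10
FL: stance ticks = 10; W→S at t=11 → φ=9
FR: stance ticks = 10; W→S at t=0 → φ=0
RL: stance ticks = 10; W→S at t=9 → φ=11
RR: stance ticks = 10; W→S at t=15 → φ=5

duty=10 offsets: FL=9 FR=0 RL=11 RR=5


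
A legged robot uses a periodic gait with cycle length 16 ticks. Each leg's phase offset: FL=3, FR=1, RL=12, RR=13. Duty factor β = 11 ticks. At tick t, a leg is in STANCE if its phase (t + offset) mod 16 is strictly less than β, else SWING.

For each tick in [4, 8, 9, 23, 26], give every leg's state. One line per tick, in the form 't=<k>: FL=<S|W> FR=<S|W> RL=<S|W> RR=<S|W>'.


t=4: FL=S FR=S RL=S RR=S
t=8: FL=W FR=S RL=S RR=S
t=9: FL=W FR=S RL=S RR=S
t=23: FL=S FR=S RL=S RR=S
t=26: FL=W FR=W RL=S RR=S

t=4: phase=(7,5,0,1) vs β=11 → FL=S FR=S RL=S RR=S
t=8: phase=(11,9,4,5) vs β=11 → FL=W FR=S RL=S RR=S
t=9: phase=(12,10,5,6) vs β=11 → FL=W FR=S RL=S RR=S
t=23: phase=(10,8,3,4) vs β=11 → FL=S FR=S RL=S RR=S
t=26: phase=(13,11,6,7) vs β=11 → FL=W FR=W RL=S RR=S


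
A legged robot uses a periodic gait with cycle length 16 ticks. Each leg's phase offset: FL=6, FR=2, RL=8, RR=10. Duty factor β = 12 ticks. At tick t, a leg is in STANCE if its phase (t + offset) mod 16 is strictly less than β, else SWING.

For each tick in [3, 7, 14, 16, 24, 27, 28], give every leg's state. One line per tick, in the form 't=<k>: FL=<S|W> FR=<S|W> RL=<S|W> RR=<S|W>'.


t=3: phase=(9,5,11,13) vs β=12 → FL=S FR=S RL=S RR=W
t=7: phase=(13,9,15,1) vs β=12 → FL=W FR=S RL=W RR=S
t=14: phase=(4,0,6,8) vs β=12 → FL=S FR=S RL=S RR=S
t=16: phase=(6,2,8,10) vs β=12 → FL=S FR=S RL=S RR=S
t=24: phase=(14,10,0,2) vs β=12 → FL=W FR=S RL=S RR=S
t=27: phase=(1,13,3,5) vs β=12 → FL=S FR=W RL=S RR=S
t=28: phase=(2,14,4,6) vs β=12 → FL=S FR=W RL=S RR=S

t=3: FL=S FR=S RL=S RR=W
t=7: FL=W FR=S RL=W RR=S
t=14: FL=S FR=S RL=S RR=S
t=16: FL=S FR=S RL=S RR=S
t=24: FL=W FR=S RL=S RR=S
t=27: FL=S FR=W RL=S RR=S
t=28: FL=S FR=W RL=S RR=S


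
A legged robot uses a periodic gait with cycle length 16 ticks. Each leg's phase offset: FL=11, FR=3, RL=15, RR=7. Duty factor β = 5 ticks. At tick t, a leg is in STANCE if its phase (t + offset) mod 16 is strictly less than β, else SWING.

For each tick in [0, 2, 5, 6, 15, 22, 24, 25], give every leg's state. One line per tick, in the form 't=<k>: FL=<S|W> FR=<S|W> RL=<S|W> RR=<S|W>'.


t=0: FL=W FR=S RL=W RR=W
t=2: FL=W FR=W RL=S RR=W
t=5: FL=S FR=W RL=S RR=W
t=6: FL=S FR=W RL=W RR=W
t=15: FL=W FR=S RL=W RR=W
t=22: FL=S FR=W RL=W RR=W
t=24: FL=S FR=W RL=W RR=W
t=25: FL=S FR=W RL=W RR=S

t=0: phase=(11,3,15,7) vs β=5 → FL=W FR=S RL=W RR=W
t=2: phase=(13,5,1,9) vs β=5 → FL=W FR=W RL=S RR=W
t=5: phase=(0,8,4,12) vs β=5 → FL=S FR=W RL=S RR=W
t=6: phase=(1,9,5,13) vs β=5 → FL=S FR=W RL=W RR=W
t=15: phase=(10,2,14,6) vs β=5 → FL=W FR=S RL=W RR=W
t=22: phase=(1,9,5,13) vs β=5 → FL=S FR=W RL=W RR=W
t=24: phase=(3,11,7,15) vs β=5 → FL=S FR=W RL=W RR=W
t=25: phase=(4,12,8,0) vs β=5 → FL=S FR=W RL=W RR=S


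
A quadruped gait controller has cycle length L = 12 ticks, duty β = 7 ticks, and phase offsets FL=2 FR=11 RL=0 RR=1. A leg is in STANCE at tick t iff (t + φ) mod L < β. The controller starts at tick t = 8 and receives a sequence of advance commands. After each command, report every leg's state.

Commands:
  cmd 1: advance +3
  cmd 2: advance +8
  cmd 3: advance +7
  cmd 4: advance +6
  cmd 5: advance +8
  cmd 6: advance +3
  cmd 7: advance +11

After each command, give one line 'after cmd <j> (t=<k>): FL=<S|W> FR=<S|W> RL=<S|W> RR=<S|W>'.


after cmd 1 (t=11): FL=S FR=W RL=W RR=S
after cmd 2 (t=19): FL=W FR=S RL=W RR=W
after cmd 3 (t=26): FL=S FR=S RL=S RR=S
after cmd 4 (t=32): FL=W FR=W RL=W RR=W
after cmd 5 (t=40): FL=S FR=S RL=S RR=S
after cmd 6 (t=43): FL=W FR=S RL=W RR=W
after cmd 7 (t=54): FL=W FR=S RL=S RR=W

start t=8: FL=W FR=W RL=W RR=W
cmd 1: advance +3 → t=11, phase=(1,10,11,0) → FL=S FR=W RL=W RR=S
cmd 2: advance +8 → t=19, phase=(9,6,7,8) → FL=W FR=S RL=W RR=W
cmd 3: advance +7 → t=26, phase=(4,1,2,3) → FL=S FR=S RL=S RR=S
cmd 4: advance +6 → t=32, phase=(10,7,8,9) → FL=W FR=W RL=W RR=W
cmd 5: advance +8 → t=40, phase=(6,3,4,5) → FL=S FR=S RL=S RR=S
cmd 6: advance +3 → t=43, phase=(9,6,7,8) → FL=W FR=S RL=W RR=W
cmd 7: advance +11 → t=54, phase=(8,5,6,7) → FL=W FR=S RL=S RR=W


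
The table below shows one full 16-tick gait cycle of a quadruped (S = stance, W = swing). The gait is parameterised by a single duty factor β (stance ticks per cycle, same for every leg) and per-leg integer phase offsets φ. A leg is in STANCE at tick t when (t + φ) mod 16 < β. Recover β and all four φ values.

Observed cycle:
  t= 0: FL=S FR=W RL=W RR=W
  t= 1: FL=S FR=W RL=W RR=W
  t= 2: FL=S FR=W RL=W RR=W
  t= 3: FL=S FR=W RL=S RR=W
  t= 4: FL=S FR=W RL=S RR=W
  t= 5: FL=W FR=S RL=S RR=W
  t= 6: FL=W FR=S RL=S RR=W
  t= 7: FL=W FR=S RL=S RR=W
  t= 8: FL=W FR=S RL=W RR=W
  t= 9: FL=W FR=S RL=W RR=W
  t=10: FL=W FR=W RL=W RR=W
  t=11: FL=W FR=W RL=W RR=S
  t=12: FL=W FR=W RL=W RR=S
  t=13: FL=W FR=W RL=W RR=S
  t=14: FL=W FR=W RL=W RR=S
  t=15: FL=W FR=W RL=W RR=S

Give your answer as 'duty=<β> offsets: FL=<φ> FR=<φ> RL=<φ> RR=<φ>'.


duty=5 offsets: FL=0 FR=11 RL=13 RR=5

duty β = stance ticks per leg = 5
FL: stance ticks = 5; W→S at t=0 → φ=0
FR: stance ticks = 5; W→S at t=5 → φ=11
RL: stance ticks = 5; W→S at t=3 → φ=13
RR: stance ticks = 5; W→S at t=11 → φ=5


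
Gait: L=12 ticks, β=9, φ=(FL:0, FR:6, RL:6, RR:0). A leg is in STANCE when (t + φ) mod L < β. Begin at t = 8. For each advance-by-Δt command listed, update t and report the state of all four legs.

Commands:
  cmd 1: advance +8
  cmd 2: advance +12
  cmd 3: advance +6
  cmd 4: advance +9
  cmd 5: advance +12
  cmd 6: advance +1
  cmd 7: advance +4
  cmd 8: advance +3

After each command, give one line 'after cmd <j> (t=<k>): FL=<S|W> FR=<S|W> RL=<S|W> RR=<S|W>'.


after cmd 1 (t=16): FL=S FR=W RL=W RR=S
after cmd 2 (t=28): FL=S FR=W RL=W RR=S
after cmd 3 (t=34): FL=W FR=S RL=S RR=W
after cmd 4 (t=43): FL=S FR=S RL=S RR=S
after cmd 5 (t=55): FL=S FR=S RL=S RR=S
after cmd 6 (t=56): FL=S FR=S RL=S RR=S
after cmd 7 (t=60): FL=S FR=S RL=S RR=S
after cmd 8 (t=63): FL=S FR=W RL=W RR=S

start t=8: FL=S FR=S RL=S RR=S
cmd 1: advance +8 → t=16, phase=(4,10,10,4) → FL=S FR=W RL=W RR=S
cmd 2: advance +12 → t=28, phase=(4,10,10,4) → FL=S FR=W RL=W RR=S
cmd 3: advance +6 → t=34, phase=(10,4,4,10) → FL=W FR=S RL=S RR=W
cmd 4: advance +9 → t=43, phase=(7,1,1,7) → FL=S FR=S RL=S RR=S
cmd 5: advance +12 → t=55, phase=(7,1,1,7) → FL=S FR=S RL=S RR=S
cmd 6: advance +1 → t=56, phase=(8,2,2,8) → FL=S FR=S RL=S RR=S
cmd 7: advance +4 → t=60, phase=(0,6,6,0) → FL=S FR=S RL=S RR=S
cmd 8: advance +3 → t=63, phase=(3,9,9,3) → FL=S FR=W RL=W RR=S


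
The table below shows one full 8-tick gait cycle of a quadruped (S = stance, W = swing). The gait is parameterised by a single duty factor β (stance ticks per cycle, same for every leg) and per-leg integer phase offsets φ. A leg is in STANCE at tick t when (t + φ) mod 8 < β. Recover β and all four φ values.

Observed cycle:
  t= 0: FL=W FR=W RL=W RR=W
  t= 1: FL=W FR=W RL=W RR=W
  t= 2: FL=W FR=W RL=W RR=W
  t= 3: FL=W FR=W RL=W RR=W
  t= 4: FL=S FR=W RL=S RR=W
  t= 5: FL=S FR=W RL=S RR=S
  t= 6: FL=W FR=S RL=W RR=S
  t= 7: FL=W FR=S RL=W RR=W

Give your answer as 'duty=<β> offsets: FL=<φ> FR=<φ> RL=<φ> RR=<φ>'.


duty β = stance ticks per leg = 2
FL: stance ticks = 2; W→S at t=4 → φ=4
FR: stance ticks = 2; W→S at t=6 → φ=2
RL: stance ticks = 2; W→S at t=4 → φ=4
RR: stance ticks = 2; W→S at t=5 → φ=3

duty=2 offsets: FL=4 FR=2 RL=4 RR=3


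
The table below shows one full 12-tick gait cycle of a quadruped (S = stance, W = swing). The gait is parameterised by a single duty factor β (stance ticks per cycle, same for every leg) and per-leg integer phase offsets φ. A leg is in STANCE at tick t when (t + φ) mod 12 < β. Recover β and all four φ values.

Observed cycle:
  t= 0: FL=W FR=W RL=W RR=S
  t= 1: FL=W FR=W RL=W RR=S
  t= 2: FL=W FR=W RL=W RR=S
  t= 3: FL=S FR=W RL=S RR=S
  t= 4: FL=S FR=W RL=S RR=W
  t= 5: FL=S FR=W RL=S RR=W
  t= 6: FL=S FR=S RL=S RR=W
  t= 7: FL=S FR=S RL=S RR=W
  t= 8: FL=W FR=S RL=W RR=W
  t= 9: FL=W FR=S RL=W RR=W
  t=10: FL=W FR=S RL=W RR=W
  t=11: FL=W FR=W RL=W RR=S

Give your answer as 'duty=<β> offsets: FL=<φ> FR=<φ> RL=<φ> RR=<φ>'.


duty β = stance ticks per leg = 5
FL: stance ticks = 5; W→S at t=3 → φ=9
FR: stance ticks = 5; W→S at t=6 → φ=6
RL: stance ticks = 5; W→S at t=3 → φ=9
RR: stance ticks = 5; W→S at t=11 → φ=1

duty=5 offsets: FL=9 FR=6 RL=9 RR=1


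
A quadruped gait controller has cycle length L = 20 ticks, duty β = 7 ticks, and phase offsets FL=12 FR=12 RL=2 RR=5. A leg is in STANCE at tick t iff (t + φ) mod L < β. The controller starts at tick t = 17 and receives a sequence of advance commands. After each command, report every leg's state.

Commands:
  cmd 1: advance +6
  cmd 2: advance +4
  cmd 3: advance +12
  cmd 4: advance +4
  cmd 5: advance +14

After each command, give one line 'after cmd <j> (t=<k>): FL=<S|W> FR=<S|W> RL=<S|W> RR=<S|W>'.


after cmd 1 (t=23): FL=W FR=W RL=S RR=W
after cmd 2 (t=27): FL=W FR=W RL=W RR=W
after cmd 3 (t=39): FL=W FR=W RL=S RR=S
after cmd 4 (t=43): FL=W FR=W RL=S RR=W
after cmd 5 (t=57): FL=W FR=W RL=W RR=S

start t=17: FL=W FR=W RL=W RR=S
cmd 1: advance +6 → t=23, phase=(15,15,5,8) → FL=W FR=W RL=S RR=W
cmd 2: advance +4 → t=27, phase=(19,19,9,12) → FL=W FR=W RL=W RR=W
cmd 3: advance +12 → t=39, phase=(11,11,1,4) → FL=W FR=W RL=S RR=S
cmd 4: advance +4 → t=43, phase=(15,15,5,8) → FL=W FR=W RL=S RR=W
cmd 5: advance +14 → t=57, phase=(9,9,19,2) → FL=W FR=W RL=W RR=S


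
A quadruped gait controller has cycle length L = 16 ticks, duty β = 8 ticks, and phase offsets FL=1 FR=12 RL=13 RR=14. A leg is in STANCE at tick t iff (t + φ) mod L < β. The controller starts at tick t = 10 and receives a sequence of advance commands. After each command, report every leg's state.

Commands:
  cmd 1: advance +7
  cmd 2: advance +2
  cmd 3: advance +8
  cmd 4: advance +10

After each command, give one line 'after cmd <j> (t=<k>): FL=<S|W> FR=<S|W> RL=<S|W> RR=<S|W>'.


start t=10: FL=W FR=S RL=S RR=W
cmd 1: advance +7 → t=17, phase=(2,13,14,15) → FL=S FR=W RL=W RR=W
cmd 2: advance +2 → t=19, phase=(4,15,0,1) → FL=S FR=W RL=S RR=S
cmd 3: advance +8 → t=27, phase=(12,7,8,9) → FL=W FR=S RL=W RR=W
cmd 4: advance +10 → t=37, phase=(6,1,2,3) → FL=S FR=S RL=S RR=S

after cmd 1 (t=17): FL=S FR=W RL=W RR=W
after cmd 2 (t=19): FL=S FR=W RL=S RR=S
after cmd 3 (t=27): FL=W FR=S RL=W RR=W
after cmd 4 (t=37): FL=S FR=S RL=S RR=S


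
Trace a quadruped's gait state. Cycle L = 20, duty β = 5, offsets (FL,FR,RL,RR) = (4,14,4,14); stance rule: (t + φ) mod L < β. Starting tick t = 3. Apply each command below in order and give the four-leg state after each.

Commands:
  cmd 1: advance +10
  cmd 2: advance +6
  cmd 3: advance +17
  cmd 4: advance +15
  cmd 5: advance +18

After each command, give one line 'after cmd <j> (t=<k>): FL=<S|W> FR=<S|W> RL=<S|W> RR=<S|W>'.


after cmd 1 (t=13): FL=W FR=W RL=W RR=W
after cmd 2 (t=19): FL=S FR=W RL=S RR=W
after cmd 3 (t=36): FL=S FR=W RL=S RR=W
after cmd 4 (t=51): FL=W FR=W RL=W RR=W
after cmd 5 (t=69): FL=W FR=S RL=W RR=S

start t=3: FL=W FR=W RL=W RR=W
cmd 1: advance +10 → t=13, phase=(17,7,17,7) → FL=W FR=W RL=W RR=W
cmd 2: advance +6 → t=19, phase=(3,13,3,13) → FL=S FR=W RL=S RR=W
cmd 3: advance +17 → t=36, phase=(0,10,0,10) → FL=S FR=W RL=S RR=W
cmd 4: advance +15 → t=51, phase=(15,5,15,5) → FL=W FR=W RL=W RR=W
cmd 5: advance +18 → t=69, phase=(13,3,13,3) → FL=W FR=S RL=W RR=S


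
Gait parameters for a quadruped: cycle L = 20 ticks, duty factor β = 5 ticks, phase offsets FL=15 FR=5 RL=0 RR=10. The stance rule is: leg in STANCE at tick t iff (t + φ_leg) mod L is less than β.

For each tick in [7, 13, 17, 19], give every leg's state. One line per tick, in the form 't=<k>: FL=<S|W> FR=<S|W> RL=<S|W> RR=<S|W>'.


t=7: FL=S FR=W RL=W RR=W
t=13: FL=W FR=W RL=W RR=S
t=17: FL=W FR=S RL=W RR=W
t=19: FL=W FR=S RL=W RR=W

t=7: phase=(2,12,7,17) vs β=5 → FL=S FR=W RL=W RR=W
t=13: phase=(8,18,13,3) vs β=5 → FL=W FR=W RL=W RR=S
t=17: phase=(12,2,17,7) vs β=5 → FL=W FR=S RL=W RR=W
t=19: phase=(14,4,19,9) vs β=5 → FL=W FR=S RL=W RR=W


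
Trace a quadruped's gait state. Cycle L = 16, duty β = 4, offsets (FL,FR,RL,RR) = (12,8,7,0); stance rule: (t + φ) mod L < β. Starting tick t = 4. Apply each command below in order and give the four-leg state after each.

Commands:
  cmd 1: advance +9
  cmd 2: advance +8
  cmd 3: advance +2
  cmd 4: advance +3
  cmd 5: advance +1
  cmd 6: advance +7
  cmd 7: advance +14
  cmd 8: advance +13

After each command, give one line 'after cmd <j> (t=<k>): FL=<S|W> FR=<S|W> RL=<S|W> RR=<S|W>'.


start t=4: FL=S FR=W RL=W RR=W
cmd 1: advance +9 → t=13, phase=(9,5,4,13) → FL=W FR=W RL=W RR=W
cmd 2: advance +8 → t=21, phase=(1,13,12,5) → FL=S FR=W RL=W RR=W
cmd 3: advance +2 → t=23, phase=(3,15,14,7) → FL=S FR=W RL=W RR=W
cmd 4: advance +3 → t=26, phase=(6,2,1,10) → FL=W FR=S RL=S RR=W
cmd 5: advance +1 → t=27, phase=(7,3,2,11) → FL=W FR=S RL=S RR=W
cmd 6: advance +7 → t=34, phase=(14,10,9,2) → FL=W FR=W RL=W RR=S
cmd 7: advance +14 → t=48, phase=(12,8,7,0) → FL=W FR=W RL=W RR=S
cmd 8: advance +13 → t=61, phase=(9,5,4,13) → FL=W FR=W RL=W RR=W

after cmd 1 (t=13): FL=W FR=W RL=W RR=W
after cmd 2 (t=21): FL=S FR=W RL=W RR=W
after cmd 3 (t=23): FL=S FR=W RL=W RR=W
after cmd 4 (t=26): FL=W FR=S RL=S RR=W
after cmd 5 (t=27): FL=W FR=S RL=S RR=W
after cmd 6 (t=34): FL=W FR=W RL=W RR=S
after cmd 7 (t=48): FL=W FR=W RL=W RR=S
after cmd 8 (t=61): FL=W FR=W RL=W RR=W


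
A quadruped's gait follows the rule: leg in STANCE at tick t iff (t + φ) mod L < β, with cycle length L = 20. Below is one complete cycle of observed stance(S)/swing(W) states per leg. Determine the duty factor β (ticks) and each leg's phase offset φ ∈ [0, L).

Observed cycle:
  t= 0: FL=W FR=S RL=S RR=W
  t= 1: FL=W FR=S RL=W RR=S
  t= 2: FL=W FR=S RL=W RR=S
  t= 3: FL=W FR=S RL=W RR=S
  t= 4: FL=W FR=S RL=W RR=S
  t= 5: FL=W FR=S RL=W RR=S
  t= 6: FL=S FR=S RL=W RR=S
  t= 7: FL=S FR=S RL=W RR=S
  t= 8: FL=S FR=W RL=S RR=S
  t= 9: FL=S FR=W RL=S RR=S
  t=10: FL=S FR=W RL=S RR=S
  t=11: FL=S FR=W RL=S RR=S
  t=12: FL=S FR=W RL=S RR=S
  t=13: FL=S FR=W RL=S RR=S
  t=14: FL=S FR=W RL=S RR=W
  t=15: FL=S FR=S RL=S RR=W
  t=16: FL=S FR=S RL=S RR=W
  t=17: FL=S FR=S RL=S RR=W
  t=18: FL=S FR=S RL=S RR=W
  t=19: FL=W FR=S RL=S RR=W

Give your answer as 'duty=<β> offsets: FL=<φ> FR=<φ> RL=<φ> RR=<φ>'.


duty=13 offsets: FL=14 FR=5 RL=12 RR=19

duty β = stance ticks per leg = 13
FL: stance ticks = 13; W→S at t=6 → φ=14
FR: stance ticks = 13; W→S at t=15 → φ=5
RL: stance ticks = 13; W→S at t=8 → φ=12
RR: stance ticks = 13; W→S at t=1 → φ=19


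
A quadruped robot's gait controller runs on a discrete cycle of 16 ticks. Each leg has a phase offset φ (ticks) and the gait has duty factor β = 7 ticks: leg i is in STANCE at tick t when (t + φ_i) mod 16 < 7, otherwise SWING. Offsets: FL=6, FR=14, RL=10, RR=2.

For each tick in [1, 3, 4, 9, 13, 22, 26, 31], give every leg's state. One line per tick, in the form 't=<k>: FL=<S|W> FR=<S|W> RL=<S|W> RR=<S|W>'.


t=1: FL=W FR=W RL=W RR=S
t=3: FL=W FR=S RL=W RR=S
t=4: FL=W FR=S RL=W RR=S
t=9: FL=W FR=W RL=S RR=W
t=13: FL=S FR=W RL=W RR=W
t=22: FL=W FR=S RL=S RR=W
t=26: FL=S FR=W RL=S RR=W
t=31: FL=S FR=W RL=W RR=S

t=1: phase=(7,15,11,3) vs β=7 → FL=W FR=W RL=W RR=S
t=3: phase=(9,1,13,5) vs β=7 → FL=W FR=S RL=W RR=S
t=4: phase=(10,2,14,6) vs β=7 → FL=W FR=S RL=W RR=S
t=9: phase=(15,7,3,11) vs β=7 → FL=W FR=W RL=S RR=W
t=13: phase=(3,11,7,15) vs β=7 → FL=S FR=W RL=W RR=W
t=22: phase=(12,4,0,8) vs β=7 → FL=W FR=S RL=S RR=W
t=26: phase=(0,8,4,12) vs β=7 → FL=S FR=W RL=S RR=W
t=31: phase=(5,13,9,1) vs β=7 → FL=S FR=W RL=W RR=S


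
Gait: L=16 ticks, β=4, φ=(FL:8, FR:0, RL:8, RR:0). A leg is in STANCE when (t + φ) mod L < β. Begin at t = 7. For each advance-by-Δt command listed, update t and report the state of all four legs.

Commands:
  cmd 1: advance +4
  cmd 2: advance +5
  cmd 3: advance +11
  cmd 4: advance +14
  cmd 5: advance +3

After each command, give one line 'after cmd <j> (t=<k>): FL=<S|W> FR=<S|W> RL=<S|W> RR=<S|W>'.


start t=7: FL=W FR=W RL=W RR=W
cmd 1: advance +4 → t=11, phase=(3,11,3,11) → FL=S FR=W RL=S RR=W
cmd 2: advance +5 → t=16, phase=(8,0,8,0) → FL=W FR=S RL=W RR=S
cmd 3: advance +11 → t=27, phase=(3,11,3,11) → FL=S FR=W RL=S RR=W
cmd 4: advance +14 → t=41, phase=(1,9,1,9) → FL=S FR=W RL=S RR=W
cmd 5: advance +3 → t=44, phase=(4,12,4,12) → FL=W FR=W RL=W RR=W

after cmd 1 (t=11): FL=S FR=W RL=S RR=W
after cmd 2 (t=16): FL=W FR=S RL=W RR=S
after cmd 3 (t=27): FL=S FR=W RL=S RR=W
after cmd 4 (t=41): FL=S FR=W RL=S RR=W
after cmd 5 (t=44): FL=W FR=W RL=W RR=W


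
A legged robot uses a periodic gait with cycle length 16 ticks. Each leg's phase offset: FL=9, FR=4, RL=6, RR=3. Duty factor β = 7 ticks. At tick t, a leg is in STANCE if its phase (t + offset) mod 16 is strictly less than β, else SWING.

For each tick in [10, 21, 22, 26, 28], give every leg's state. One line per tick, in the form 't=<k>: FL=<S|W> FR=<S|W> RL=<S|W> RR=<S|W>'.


t=10: FL=S FR=W RL=S RR=W
t=21: FL=W FR=W RL=W RR=W
t=22: FL=W FR=W RL=W RR=W
t=26: FL=S FR=W RL=S RR=W
t=28: FL=S FR=S RL=S RR=W

t=10: phase=(3,14,0,13) vs β=7 → FL=S FR=W RL=S RR=W
t=21: phase=(14,9,11,8) vs β=7 → FL=W FR=W RL=W RR=W
t=22: phase=(15,10,12,9) vs β=7 → FL=W FR=W RL=W RR=W
t=26: phase=(3,14,0,13) vs β=7 → FL=S FR=W RL=S RR=W
t=28: phase=(5,0,2,15) vs β=7 → FL=S FR=S RL=S RR=W


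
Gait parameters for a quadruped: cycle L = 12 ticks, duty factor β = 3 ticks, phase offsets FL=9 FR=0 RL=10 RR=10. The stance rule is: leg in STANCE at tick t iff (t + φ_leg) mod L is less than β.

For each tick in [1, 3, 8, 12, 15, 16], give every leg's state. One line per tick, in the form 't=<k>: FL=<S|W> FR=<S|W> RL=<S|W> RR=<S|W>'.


t=1: FL=W FR=S RL=W RR=W
t=3: FL=S FR=W RL=S RR=S
t=8: FL=W FR=W RL=W RR=W
t=12: FL=W FR=S RL=W RR=W
t=15: FL=S FR=W RL=S RR=S
t=16: FL=S FR=W RL=S RR=S

t=1: phase=(10,1,11,11) vs β=3 → FL=W FR=S RL=W RR=W
t=3: phase=(0,3,1,1) vs β=3 → FL=S FR=W RL=S RR=S
t=8: phase=(5,8,6,6) vs β=3 → FL=W FR=W RL=W RR=W
t=12: phase=(9,0,10,10) vs β=3 → FL=W FR=S RL=W RR=W
t=15: phase=(0,3,1,1) vs β=3 → FL=S FR=W RL=S RR=S
t=16: phase=(1,4,2,2) vs β=3 → FL=S FR=W RL=S RR=S


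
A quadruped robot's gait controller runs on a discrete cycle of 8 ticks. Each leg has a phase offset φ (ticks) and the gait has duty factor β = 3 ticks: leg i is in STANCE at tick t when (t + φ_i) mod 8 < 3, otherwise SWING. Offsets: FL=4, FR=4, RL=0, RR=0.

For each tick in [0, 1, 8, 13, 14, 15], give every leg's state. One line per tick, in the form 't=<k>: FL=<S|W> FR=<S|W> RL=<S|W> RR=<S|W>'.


t=0: FL=W FR=W RL=S RR=S
t=1: FL=W FR=W RL=S RR=S
t=8: FL=W FR=W RL=S RR=S
t=13: FL=S FR=S RL=W RR=W
t=14: FL=S FR=S RL=W RR=W
t=15: FL=W FR=W RL=W RR=W

t=0: phase=(4,4,0,0) vs β=3 → FL=W FR=W RL=S RR=S
t=1: phase=(5,5,1,1) vs β=3 → FL=W FR=W RL=S RR=S
t=8: phase=(4,4,0,0) vs β=3 → FL=W FR=W RL=S RR=S
t=13: phase=(1,1,5,5) vs β=3 → FL=S FR=S RL=W RR=W
t=14: phase=(2,2,6,6) vs β=3 → FL=S FR=S RL=W RR=W
t=15: phase=(3,3,7,7) vs β=3 → FL=W FR=W RL=W RR=W


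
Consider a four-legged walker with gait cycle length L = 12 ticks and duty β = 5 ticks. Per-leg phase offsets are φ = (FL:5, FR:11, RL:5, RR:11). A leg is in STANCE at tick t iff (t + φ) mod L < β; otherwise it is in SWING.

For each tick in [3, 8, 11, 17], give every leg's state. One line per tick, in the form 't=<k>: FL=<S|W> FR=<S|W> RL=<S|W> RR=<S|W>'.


t=3: FL=W FR=S RL=W RR=S
t=8: FL=S FR=W RL=S RR=W
t=11: FL=S FR=W RL=S RR=W
t=17: FL=W FR=S RL=W RR=S

t=3: phase=(8,2,8,2) vs β=5 → FL=W FR=S RL=W RR=S
t=8: phase=(1,7,1,7) vs β=5 → FL=S FR=W RL=S RR=W
t=11: phase=(4,10,4,10) vs β=5 → FL=S FR=W RL=S RR=W
t=17: phase=(10,4,10,4) vs β=5 → FL=W FR=S RL=W RR=S
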